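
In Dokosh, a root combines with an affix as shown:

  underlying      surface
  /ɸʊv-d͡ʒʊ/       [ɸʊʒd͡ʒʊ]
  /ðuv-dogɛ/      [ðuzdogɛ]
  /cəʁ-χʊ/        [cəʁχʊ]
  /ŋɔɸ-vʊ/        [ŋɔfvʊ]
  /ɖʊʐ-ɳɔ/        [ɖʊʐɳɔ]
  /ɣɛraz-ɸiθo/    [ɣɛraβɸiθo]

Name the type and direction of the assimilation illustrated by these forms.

regressive place assimilation

Underlying /v/ is realised as [ʒ] next to /d͡ʒ/; /d͡ʒ/ itself does not change.
The change labiodental → postalveolar matches the place of the following /d͡ʒ/, identifying this as place assimilation.
Manner and voice are unchanged, so the assimilation is partial, not total.
Checking the remaining alternations: /v/ → [z] before /d/ (labiodental → alveolar, matching alveolar); /ɸ/ → [f] before /v/ (bilabial → labiodental, matching labiodental); /z/ → [β] before /ɸ/ (alveolar → bilabial, matching bilabial) — only place changes, and always toward the following segment.
Nothing changes in [cəʁχʊ], [ɖʊʐɳɔ]: there the adjacent consonants already agree in place (/ʁ/ and /χ/ are both uvular; /ʐ/ and /ɳ/ are both retroflex), so these forms are consistent with the same rule.
Since the segment that changes precedes the conditioning segment, the assimilation is regressive.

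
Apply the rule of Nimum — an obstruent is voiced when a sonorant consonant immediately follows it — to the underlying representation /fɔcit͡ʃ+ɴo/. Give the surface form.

The rule targets /t͡ʃ/ (voiceless postalveolar affricate), which sits before the trigger /ɴ/ (voiced).
A voiced postalveolar affricate is [d͡ʒ], so the surface segment is [d͡ʒ].

[fɔcid͡ʒɴo]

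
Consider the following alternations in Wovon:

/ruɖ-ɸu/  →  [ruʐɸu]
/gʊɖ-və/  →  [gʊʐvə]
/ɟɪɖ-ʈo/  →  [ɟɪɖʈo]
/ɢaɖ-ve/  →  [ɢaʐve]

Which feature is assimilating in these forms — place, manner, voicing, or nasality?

Underlying /ɖ/ is realised as [ʐ] next to /ɸ/; /ɸ/ itself does not change.
The change stop → fricative matches the manner of the following /ɸ/, identifying this as manner assimilation.
The other alternating form patterns the same way: /ɖ/ → [ʐ] before /v/ (stop → fricative, matching a fricative) — only manner changes, and always toward the following segment.
No alternation appears in [ɟɪɖʈo]: there the adjacent consonants already agree in manner (/ɖ/ and /ʈ/ are both stops), so this form is consistent with the same rule.

manner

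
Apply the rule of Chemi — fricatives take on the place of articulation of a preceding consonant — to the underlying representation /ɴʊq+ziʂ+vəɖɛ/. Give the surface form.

[ɴʊqʁiʂʐəɖɛ]

The rule targets /z/ (voiced alveolar fricative), which sits after the trigger /q/ (uvular).
Changing only its place to uvular gives [ʁ] — the voiced uvular fricative.
The same rule applies at the second boundary: /v/ → [ʐ] next to /ʂ/.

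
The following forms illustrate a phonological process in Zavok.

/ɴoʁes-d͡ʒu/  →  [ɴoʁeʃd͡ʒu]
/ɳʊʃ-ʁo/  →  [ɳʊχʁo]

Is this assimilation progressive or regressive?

regressive

Underlying /s/ is realised as [ʃ] next to /d͡ʒ/; /d͡ʒ/ itself does not change.
/s/ is alveolar while /d͡ʒ/ is postalveolar; the output [ʃ] is postalveolar, matching the trigger — so the feature that spreads is place.
The other alternating form patterns the same way: /ʃ/ → [χ] before /ʁ/ (postalveolar → uvular, matching uvular) — only place changes, and always toward the following segment.
Since the segment that changes precedes the conditioning segment, the assimilation is regressive.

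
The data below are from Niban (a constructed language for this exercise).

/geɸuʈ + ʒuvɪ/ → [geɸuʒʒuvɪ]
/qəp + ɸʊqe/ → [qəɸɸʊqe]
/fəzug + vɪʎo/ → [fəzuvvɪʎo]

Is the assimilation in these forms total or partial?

Comparing underlying and surface forms, /ʈ/ → [ʒ] is the alternation; the neighbouring /ʒ/ is constant.
The output [ʒ] is identical to the trigger /ʒ/ — every feature (place, manner, voicing) has been copied — so this is total assimilation.
The other forms behave the same way: /p/ → [ɸ] before /ɸ/; /g/ → [v] before /v/ — in each case the output is a copy of the following consonant.

total assimilation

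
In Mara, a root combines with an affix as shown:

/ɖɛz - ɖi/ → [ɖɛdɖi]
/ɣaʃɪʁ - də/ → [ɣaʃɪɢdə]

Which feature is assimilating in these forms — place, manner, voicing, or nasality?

Comparing underlying and surface forms, /z/ → [d] is the alternation; the neighbouring /ɖ/ is constant.
The change fricative → stop matches the manner of the following /ɖ/, identifying this as manner assimilation.
The same holds elsewhere in the data: /ʁ/ → [ɢ] before /d/ (fricative → stop, matching a stop) — only manner changes, and always toward the following segment.

manner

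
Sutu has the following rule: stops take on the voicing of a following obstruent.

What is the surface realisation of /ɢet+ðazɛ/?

[ɢedðazɛ]

/t/ is a voiceless alveolar stop. The following trigger /ð/ is voiced, so /t/ must become voiced as well.
The voiced alveolar stop is [d], so /t/ → [d].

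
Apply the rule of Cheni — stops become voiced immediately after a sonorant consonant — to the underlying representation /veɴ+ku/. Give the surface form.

[veɴgu]

The rule targets /k/ (voiceless velar stop), which sits after the trigger /ɴ/ (voiced).
The voiced velar stop is [g], so /k/ → [g].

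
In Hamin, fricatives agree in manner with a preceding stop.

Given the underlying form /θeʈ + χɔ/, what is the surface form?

[θeʈqɔ]

/χ/ is a voiceless uvular fricative. The preceding trigger /ʈ/ is a stop, so /χ/ must become a stop as well.
A voiceless uvular stop is [q], so the surface segment is [q].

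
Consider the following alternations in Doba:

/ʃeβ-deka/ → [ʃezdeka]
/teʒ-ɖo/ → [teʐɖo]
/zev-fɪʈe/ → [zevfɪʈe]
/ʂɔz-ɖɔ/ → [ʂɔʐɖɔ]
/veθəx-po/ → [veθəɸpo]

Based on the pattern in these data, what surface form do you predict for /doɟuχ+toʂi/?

[doɟustoʂi]

The data show regressive place assimilation: /β/ → [z] before /d/; /ʒ/ → [ʐ] before /ɖ/; /z/ → [ʐ] before /ɖ/; /x/ → [ɸ] before /p/. In each pair only place changes, matching the following consonant, while manner and voice stay constant.
Nothing changes in [zevfɪʈe]: there the adjacent consonants already agree in place (/v/ and /f/ are both labiodental), so this form is consistent with the same rule.
The rule targets /χ/ (voiceless uvular fricative), which sits before the trigger /t/ (alveolar).
A voiceless alveolar fricative is [s], so the surface segment is [s].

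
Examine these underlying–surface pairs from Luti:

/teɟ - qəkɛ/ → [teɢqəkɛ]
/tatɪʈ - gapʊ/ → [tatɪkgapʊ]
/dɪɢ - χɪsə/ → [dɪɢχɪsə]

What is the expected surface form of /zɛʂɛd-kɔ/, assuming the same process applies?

[zɛʂɛgkɔ]

The data show regressive place assimilation: /ɟ/ → [ɢ] before /q/; /ʈ/ → [k] before /g/. In each pair only place changes, matching the following consonant, while manner and voice stay constant.
Nothing changes in [dɪɢχɪsə]: there the adjacent consonants already agree in place (/ɢ/ and /χ/ are both uvular), so this form is consistent with the same rule.
/d/ is a voiced alveolar stop. The following trigger /k/ is velar, so /d/ must become velar as well.
A voiced velar stop is [g], so the surface segment is [g].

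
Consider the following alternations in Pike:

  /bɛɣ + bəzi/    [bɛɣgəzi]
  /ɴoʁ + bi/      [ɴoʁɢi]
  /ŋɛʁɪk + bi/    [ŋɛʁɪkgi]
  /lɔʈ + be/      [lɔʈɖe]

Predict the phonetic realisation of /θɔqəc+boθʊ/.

[θɔqəcɟoθʊ]

The data show progressive place assimilation: /b/ → [g] after /ɣ/; /b/ → [ɢ] after /ʁ/; /b/ → [g] after /k/; /b/ → [ɖ] after /ʈ/. In each pair only place changes, matching the preceding consonant, while manner and voice stay constant.
/b/ is a voiced bilabial stop. The preceding trigger /c/ is palatal, so /b/ must become palatal as well.
The voiced palatal stop is [ɟ], so /b/ → [ɟ].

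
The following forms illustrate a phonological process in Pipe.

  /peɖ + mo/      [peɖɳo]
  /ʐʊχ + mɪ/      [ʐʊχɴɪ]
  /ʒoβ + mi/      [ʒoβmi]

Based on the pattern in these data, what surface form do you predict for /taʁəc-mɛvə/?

The data show progressive place assimilation: /m/ → [ɳ] after /ɖ/; /m/ → [ɴ] after /χ/. In each pair only place changes, matching the preceding consonant, while manner and voice stay constant.
Nothing changes in [ʒoβmi]: there the adjacent consonants already agree in place (/m/ and /β/ are both bilabial), so this form is consistent with the same rule.
/m/ is a voiced bilabial nasal. The preceding trigger /c/ is palatal, so /m/ must become palatal as well.
Changing only its place to palatal gives [ɲ] — the voiced palatal nasal.

[taʁəcɲɛvə]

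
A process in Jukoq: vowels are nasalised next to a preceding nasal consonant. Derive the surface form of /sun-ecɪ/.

[sunẽcɪ]

The vowel /e/ is adjacent to the preceding nasal /n/, so it acquires [+nasal] and surfaces as [ẽ].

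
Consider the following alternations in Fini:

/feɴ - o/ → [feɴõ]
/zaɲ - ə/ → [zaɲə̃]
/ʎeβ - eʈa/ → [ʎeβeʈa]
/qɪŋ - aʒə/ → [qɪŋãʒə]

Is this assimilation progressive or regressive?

The vowel /o/ surfaces as nasalised [õ] next to the preceding nasal /ɴ/ — it has acquired the [+nasal] feature of its neighbour.
Likewise in the remaining data: /ə/ → [ə̃] after /ɲ/; /a/ → [ã] after /ŋ/ — each time a vowel is nasalised next to a preceding nasal.
No change occurs in [ʎeβeʈa] because the vowel at the boundary is adjacent to an oral consonant, not a nasal (/e/ next to /β/).
Because the conditioning nasal is to the left of the vowel that changes, the process is progressive (perseverative).

progressive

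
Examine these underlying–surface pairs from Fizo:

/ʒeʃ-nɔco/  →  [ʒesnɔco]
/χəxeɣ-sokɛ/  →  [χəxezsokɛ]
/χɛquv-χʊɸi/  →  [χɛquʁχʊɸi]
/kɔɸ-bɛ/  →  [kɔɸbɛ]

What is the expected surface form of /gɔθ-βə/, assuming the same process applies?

The data show regressive place assimilation: /ʃ/ → [s] before /n/; /ɣ/ → [z] before /s/; /v/ → [ʁ] before /χ/. In each pair only place changes, matching the following consonant, while manner and voice stay constant.
Nothing changes in [kɔɸbɛ]: there the adjacent consonants already agree in place (/ɸ/ and /b/ are both bilabial), so this form is consistent with the same rule.
/θ/ is a voiceless dental fricative. The following trigger /β/ is bilabial, so /θ/ must become bilabial as well.
A voiceless bilabial fricative is [ɸ], so the surface segment is [ɸ].

[gɔɸβə]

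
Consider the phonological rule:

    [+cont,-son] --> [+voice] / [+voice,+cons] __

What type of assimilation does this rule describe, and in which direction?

progressive voicing assimilation

The target ([+cont,-son], fricatives) acquires [+voice] next to a voiced consonant ([+voice,+cons]) — it takes on the voicing of its neighbour, so the feature that spreads is voicing.
The conditioning segment sits to the left of the focus bar, meaning the trigger precedes the segment that changes — progressive assimilation.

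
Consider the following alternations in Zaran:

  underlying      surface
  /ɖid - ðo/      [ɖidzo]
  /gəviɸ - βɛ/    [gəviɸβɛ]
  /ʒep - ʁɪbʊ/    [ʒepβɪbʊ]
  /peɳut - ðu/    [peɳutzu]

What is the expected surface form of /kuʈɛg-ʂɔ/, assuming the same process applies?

The data show progressive place assimilation: /ð/ → [z] after /d/; /ʁ/ → [β] after /p/; /ð/ → [z] after /t/. In each pair only place changes, matching the preceding consonant, while manner and voice stay constant.
Nothing changes in [gəviɸβɛ]: there the adjacent consonants already agree in place (/β/ and /ɸ/ are both bilabial), so this form is consistent with the same rule.
/ʂ/ is a voiceless retroflex fricative. The preceding trigger /g/ is velar, so /ʂ/ must become velar as well.
Changing only its place to velar gives [x] — the voiceless velar fricative.

[kuʈɛgxɔ]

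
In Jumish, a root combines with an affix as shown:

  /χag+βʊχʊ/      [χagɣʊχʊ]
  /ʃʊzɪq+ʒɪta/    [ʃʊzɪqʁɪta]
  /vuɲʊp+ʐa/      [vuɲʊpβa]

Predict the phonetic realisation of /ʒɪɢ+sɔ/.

[ʒɪɢχɔ]

The data show progressive place assimilation: /β/ → [ɣ] after /g/; /ʒ/ → [ʁ] after /q/; /ʐ/ → [β] after /p/. In each pair only place changes, matching the preceding consonant, while manner and voice stay constant.
The rule targets /s/ (voiceless alveolar fricative), which sits after the trigger /ɢ/ (uvular).
Changing only its place to uvular gives [χ] — the voiceless uvular fricative.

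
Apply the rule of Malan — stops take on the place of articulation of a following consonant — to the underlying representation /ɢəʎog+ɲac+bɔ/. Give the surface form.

[ɢəʎoɟɲapbɔ]

The rule targets /g/ (voiced velar stop), which sits before the trigger /ɲ/ (palatal).
A voiced palatal stop is [ɟ], so the surface segment is [ɟ].
At the second juncture, /c/ likewise becomes [p] adjacent to /b/.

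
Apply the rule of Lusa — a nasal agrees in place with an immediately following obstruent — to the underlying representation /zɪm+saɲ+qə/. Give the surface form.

[zɪnsaɴqə]

/m/ is a voiced bilabial nasal. The following trigger /s/ is alveolar, so /m/ must become alveolar as well.
Changing only its place to alveolar gives [n] — the voiced alveolar nasal.
At the second juncture, /ɲ/ likewise becomes [ɴ] adjacent to /q/.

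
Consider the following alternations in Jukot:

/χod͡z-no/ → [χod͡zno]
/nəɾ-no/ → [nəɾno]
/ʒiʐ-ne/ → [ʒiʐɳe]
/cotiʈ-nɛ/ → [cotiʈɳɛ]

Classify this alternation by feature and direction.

progressive place assimilation

Underlying /n/ is realised as [ɳ] next to /ʐ/; /ʐ/ itself does not change.
The change alveolar → retroflex matches the place of the preceding /ʐ/, identifying this as place assimilation.
Manner and voice are unchanged, so the assimilation is partial, not total.
The other alternating form patterns the same way: /n/ → [ɳ] after /ʈ/ (alveolar → retroflex, matching retroflex) — only place changes, and always toward the preceding segment.
Nothing changes in [χod͡zno], [nəɾno]: there the adjacent consonants already agree in place (/n/ and /d͡z/ are both alveolar; /n/ and /ɾ/ are both alveolar), so these forms are consistent with the same rule.
The trigger is the preceding segment, so the direction is progressive (perseverative).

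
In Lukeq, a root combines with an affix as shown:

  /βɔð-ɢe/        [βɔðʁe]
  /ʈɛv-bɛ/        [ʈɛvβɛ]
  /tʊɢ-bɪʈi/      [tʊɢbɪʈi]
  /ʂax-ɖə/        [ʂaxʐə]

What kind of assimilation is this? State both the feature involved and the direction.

The segment that alternates is /ɢ/, which surfaces as [ʁ] when adjacent to /ð/.
/ɢ/ is a stop while /ð/ is a fricative; the output [ʁ] is a fricative, matching the trigger — so the feature that spreads is manner.
Place and voice are unchanged, so the assimilation is partial, not total.
The same holds elsewhere in the data: /b/ → [β] after /v/ (stop → fricative, matching a fricative); /ɖ/ → [ʐ] after /x/ (stop → fricative, matching a fricative) — only manner changes, and always toward the preceding segment.
No alternation appears in [tʊɢbɪʈi]: there the adjacent consonants already agree in manner (/b/ and /ɢ/ are both stops), so this form is consistent with the same rule.
Since the segment that changes follows the conditioning segment, the assimilation is progressive.

progressive manner assimilation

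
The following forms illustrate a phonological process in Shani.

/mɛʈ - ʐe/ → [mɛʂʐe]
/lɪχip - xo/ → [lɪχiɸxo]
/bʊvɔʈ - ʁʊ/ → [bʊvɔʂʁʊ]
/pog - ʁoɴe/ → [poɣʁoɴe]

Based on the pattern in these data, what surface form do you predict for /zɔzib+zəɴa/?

[zɔziβzəɴa]

The data show regressive manner assimilation: /ʈ/ → [ʂ] before /ʐ/; /p/ → [ɸ] before /x/; /ʈ/ → [ʂ] before /ʁ/; /g/ → [ɣ] before /ʁ/. In each pair only manner changes, matching the following consonant, while place and voice stay constant.
/b/ is a voiced bilabial stop. The following trigger /z/ is a fricative, so /b/ must become a fricative as well.
A voiced bilabial fricative is [β], so the surface segment is [β].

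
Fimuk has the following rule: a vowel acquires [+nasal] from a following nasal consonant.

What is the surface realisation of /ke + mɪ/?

/e/ sits next to the nasal /m/ and is therefore nasalised to [ẽ].

[kẽmɪ]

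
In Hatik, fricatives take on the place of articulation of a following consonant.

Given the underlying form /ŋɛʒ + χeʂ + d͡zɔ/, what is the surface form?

[ŋɛʁχesd͡zɔ]

The rule targets /ʒ/ (voiced postalveolar fricative), which sits before the trigger /χ/ (uvular).
Changing only its place to uvular gives [ʁ] — the voiced uvular fricative.
At the second juncture, /ʂ/ likewise becomes [s] adjacent to /d͡z/.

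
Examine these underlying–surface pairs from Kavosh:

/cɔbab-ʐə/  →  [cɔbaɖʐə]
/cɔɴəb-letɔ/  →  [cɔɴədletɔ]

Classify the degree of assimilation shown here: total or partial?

Comparing underlying and surface forms, /b/ → [ɖ] is the alternation; the neighbouring /ʐ/ is constant.
The change bilabial → retroflex matches the place of the following /ʐ/, identifying this as place assimilation.
Manner and voice are unchanged, so the assimilation is partial, not total.
The other alternating form patterns the same way: /b/ → [d] before /l/ (bilabial → alveolar, matching alveolar) — only place changes, and always toward the following segment.

partial assimilation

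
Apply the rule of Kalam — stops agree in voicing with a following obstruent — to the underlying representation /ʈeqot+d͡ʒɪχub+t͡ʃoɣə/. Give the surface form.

[ʈeqodd͡ʒɪχupt͡ʃoɣə]

/t/ is a voiceless alveolar stop. The following trigger /d͡ʒ/ is voiced, so /t/ must become voiced as well.
Changing only its voicing to voiced gives [d] — the voiced alveolar stop.
At the second juncture, /b/ likewise becomes [p] adjacent to /t͡ʃ/.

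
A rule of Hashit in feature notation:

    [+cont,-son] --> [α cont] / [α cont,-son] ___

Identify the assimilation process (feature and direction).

progressive manner assimilation

The shared variable α links the value of [cont] on the target to that of the neighbouring obstruent. [cont] distinguishes stops from fricatives — a manner-of-articulation feature — so this is manner assimilation.
Since the environment is written before the underscore, the trigger precedes the target; the direction is progressive.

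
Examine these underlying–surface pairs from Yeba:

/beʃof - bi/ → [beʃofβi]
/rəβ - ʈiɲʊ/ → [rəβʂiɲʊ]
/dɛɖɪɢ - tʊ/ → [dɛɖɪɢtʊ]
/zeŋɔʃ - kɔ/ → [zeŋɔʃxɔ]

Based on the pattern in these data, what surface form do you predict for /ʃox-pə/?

[ʃoxɸə]

The data show progressive manner assimilation: /b/ → [β] after /f/; /ʈ/ → [ʂ] after /β/; /k/ → [x] after /ʃ/. In each pair only manner changes, matching the preceding consonant, while place and voice stay constant.
No alternation appears in [dɛɖɪɢtʊ]: there the adjacent consonants already agree in manner (/t/ and /ɢ/ are both stops), so this form is consistent with the same rule.
The rule targets /p/ (voiceless bilabial stop), which sits after the trigger /x/ (fricative).
The voiceless bilabial fricative is [ɸ], so /p/ → [ɸ].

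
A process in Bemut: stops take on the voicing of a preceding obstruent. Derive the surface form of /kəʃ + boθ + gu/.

[kəʃpoθku]

/b/ is a voiced bilabial stop. The preceding trigger /ʃ/ is voiceless, so /b/ must become voiceless as well.
Changing only its voicing to voiceless gives [p] — the voiceless bilabial stop.
At the second juncture, /g/ likewise becomes [k] adjacent to /θ/.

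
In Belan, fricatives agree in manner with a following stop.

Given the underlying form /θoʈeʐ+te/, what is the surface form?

The rule targets /ʐ/ (voiced retroflex fricative), which sits before the trigger /t/ (stop).
A voiced retroflex stop is [ɖ], so the surface segment is [ɖ].

[θoʈeɖte]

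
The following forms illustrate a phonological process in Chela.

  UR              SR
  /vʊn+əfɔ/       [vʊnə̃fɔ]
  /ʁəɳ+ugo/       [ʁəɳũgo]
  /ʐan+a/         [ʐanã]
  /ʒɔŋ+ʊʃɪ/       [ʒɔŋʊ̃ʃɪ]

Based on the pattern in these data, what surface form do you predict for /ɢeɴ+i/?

The data show progressive nasality assimilation (vowel nasalisation): /ə/ → [ə̃] after /n/; /u/ → [ũ] after /ɳ/; /a/ → [ã] after /n/; /ʊ/ → [ʊ̃] after /ŋ/ — a vowel is nasalised by an immediately preceding nasal consonant.
/i/ sits next to the nasal /ɴ/ and is therefore nasalised to [ĩ].

[ɢeɴĩ]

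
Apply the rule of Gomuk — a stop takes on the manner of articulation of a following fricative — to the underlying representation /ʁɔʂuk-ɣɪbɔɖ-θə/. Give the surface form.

/k/ is a voiceless velar stop. The following trigger /ɣ/ is a fricative, so /k/ must become a fricative as well.
A voiceless velar fricative is [x], so the surface segment is [x].
The same rule applies at the second boundary: /ɖ/ → [ʐ] next to /θ/.

[ʁɔʂuxɣɪbɔʐθə]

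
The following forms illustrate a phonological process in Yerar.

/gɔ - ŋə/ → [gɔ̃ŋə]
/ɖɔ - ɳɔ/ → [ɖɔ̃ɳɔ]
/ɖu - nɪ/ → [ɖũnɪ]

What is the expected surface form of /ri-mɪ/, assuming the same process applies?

The data show regressive nasality assimilation (vowel nasalisation): /ɔ/ → [ɔ̃] before /ŋ/; /ɔ/ → [ɔ̃] before /ɳ/; /u/ → [ũ] before /n/ — a vowel is nasalised by an immediately following nasal consonant.
The vowel /i/ is adjacent to the following nasal /m/, so it acquires [+nasal] and surfaces as [ĩ].

[rĩmɪ]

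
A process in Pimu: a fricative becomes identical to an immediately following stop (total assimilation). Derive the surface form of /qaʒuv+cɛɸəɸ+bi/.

/v/ is the segment targeted by the rule; it sits immediately before /c/, so it assimilates completely and surfaces as [c].
At the second juncture, /ɸ/ likewise becomes [b] adjacent to /b/.

[qaʒuccɛɸəbbi]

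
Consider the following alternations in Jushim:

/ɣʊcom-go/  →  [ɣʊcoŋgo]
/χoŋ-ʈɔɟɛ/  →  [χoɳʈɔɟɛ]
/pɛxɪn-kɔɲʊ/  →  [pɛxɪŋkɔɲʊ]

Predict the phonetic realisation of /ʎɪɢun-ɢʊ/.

[ʎɪɢuɴɢʊ]

The data show regressive place assimilation: /m/ → [ŋ] before /g/; /ŋ/ → [ɳ] before /ʈ/; /n/ → [ŋ] before /k/. In each pair only place changes, matching the following consonant, while manner and voice stay constant.
/n/ is a voiced alveolar nasal. The following trigger /ɢ/ is uvular, so /n/ must become uvular as well.
Changing only its place to uvular gives [ɴ] — the voiced uvular nasal.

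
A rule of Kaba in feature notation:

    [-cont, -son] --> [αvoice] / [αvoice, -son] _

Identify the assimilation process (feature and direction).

progressive voicing assimilation

The rule copies [voice] from the environment onto the target, so the assimilating feature is voicing.
Since the environment is written before the underscore, the trigger precedes the target; the direction is progressive.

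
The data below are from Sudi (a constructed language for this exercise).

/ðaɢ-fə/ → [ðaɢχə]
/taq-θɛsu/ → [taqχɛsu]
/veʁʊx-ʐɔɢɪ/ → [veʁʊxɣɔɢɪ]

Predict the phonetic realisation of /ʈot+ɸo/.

The data show progressive place assimilation: /f/ → [χ] after /ɢ/; /θ/ → [χ] after /q/; /ʐ/ → [ɣ] after /x/. In each pair only place changes, matching the preceding consonant, while manner and voice stay constant.
/ɸ/ is a voiceless bilabial fricative. The preceding trigger /t/ is alveolar, so /ɸ/ must become alveolar as well.
A voiceless alveolar fricative is [s], so the surface segment is [s].

[ʈotso]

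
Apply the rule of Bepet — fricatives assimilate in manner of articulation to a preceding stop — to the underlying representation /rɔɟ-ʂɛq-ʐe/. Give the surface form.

The rule targets /ʂ/ (voiceless retroflex fricative), which sits after the trigger /ɟ/ (stop).
A voiceless retroflex stop is [ʈ], so the surface segment is [ʈ].
The same rule applies at the second boundary: /ʐ/ → [ɖ] next to /q/.

[rɔɟʈɛqɖe]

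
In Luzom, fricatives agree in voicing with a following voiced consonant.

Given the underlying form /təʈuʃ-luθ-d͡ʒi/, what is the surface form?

The rule targets /ʃ/ (voiceless postalveolar fricative), which sits before the trigger /l/ (voiced).
A voiced postalveolar fricative is [ʒ], so the surface segment is [ʒ].
At the second juncture, /θ/ likewise becomes [ð] adjacent to /d͡ʒ/.

[təʈuʒluðd͡ʒi]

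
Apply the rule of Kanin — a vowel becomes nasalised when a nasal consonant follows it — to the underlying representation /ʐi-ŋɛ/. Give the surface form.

The vowel /i/ is adjacent to the following nasal /ŋ/, so it acquires [+nasal] and surfaces as [ĩ].

[ʐĩŋɛ]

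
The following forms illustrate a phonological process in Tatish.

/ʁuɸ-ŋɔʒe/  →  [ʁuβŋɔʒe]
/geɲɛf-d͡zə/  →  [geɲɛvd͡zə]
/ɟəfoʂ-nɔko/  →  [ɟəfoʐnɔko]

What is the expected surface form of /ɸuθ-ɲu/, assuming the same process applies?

The data show regressive voicing assimilation: /ɸ/ → [β] before /ŋ/; /f/ → [v] before /d͡z/; /ʂ/ → [ʐ] before /n/. In each pair only voicing changes, matching the following consonant, while place and manner stay constant.
/θ/ is a voiceless dental fricative. The following trigger /ɲ/ is voiced, so /θ/ must become voiced as well.
Changing only its voicing to voiced gives [ð] — the voiced dental fricative.

[ɸuðɲu]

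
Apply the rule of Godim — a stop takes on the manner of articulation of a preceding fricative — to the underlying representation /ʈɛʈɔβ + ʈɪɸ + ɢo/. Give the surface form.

[ʈɛʈɔβʂɪɸʁo]

The rule targets /ʈ/ (voiceless retroflex stop), which sits after the trigger /β/ (fricative).
Changing only its manner to fricative gives [ʂ] — the voiceless retroflex fricative.
At the second juncture, /ɢ/ likewise becomes [ʁ] adjacent to /ɸ/.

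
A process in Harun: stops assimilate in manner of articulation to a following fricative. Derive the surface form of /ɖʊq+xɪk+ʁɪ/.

[ɖʊχxɪxʁɪ]

The rule targets /q/ (voiceless uvular stop), which sits before the trigger /x/ (fricative).
Changing only its manner to fricative gives [χ] — the voiceless uvular fricative.
At the second juncture, /k/ likewise becomes [x] adjacent to /ʁ/.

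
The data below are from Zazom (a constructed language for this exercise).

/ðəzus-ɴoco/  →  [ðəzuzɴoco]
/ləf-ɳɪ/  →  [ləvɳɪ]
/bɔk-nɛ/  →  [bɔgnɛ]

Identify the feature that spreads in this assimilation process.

The segment that alternates is /s/, which surfaces as [z] when adjacent to /ɴ/.
The change voiceless → voiced matches the voicing of the following /ɴ/, identifying this as voicing assimilation.
Checking the remaining alternations: /f/ → [v] before /ɳ/ (voiceless → voiced, matching voiced); /k/ → [g] before /n/ (voiceless → voiced, matching voiced) — only voicing changes, and always toward the following segment.

voicing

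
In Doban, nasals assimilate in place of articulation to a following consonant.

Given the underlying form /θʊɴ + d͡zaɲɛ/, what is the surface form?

The rule targets /ɴ/ (voiced uvular nasal), which sits before the trigger /d͡z/ (alveolar).
The voiced alveolar nasal is [n], so /ɴ/ → [n].

[θʊnd͡zaɲɛ]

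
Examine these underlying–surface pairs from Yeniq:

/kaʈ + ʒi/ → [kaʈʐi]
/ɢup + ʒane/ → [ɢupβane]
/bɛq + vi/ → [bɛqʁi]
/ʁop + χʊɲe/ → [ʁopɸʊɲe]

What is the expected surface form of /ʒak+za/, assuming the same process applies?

[ʒakɣa]

The data show progressive place assimilation: /ʒ/ → [ʐ] after /ʈ/; /ʒ/ → [β] after /p/; /v/ → [ʁ] after /q/; /χ/ → [ɸ] after /p/. In each pair only place changes, matching the preceding consonant, while manner and voice stay constant.
The rule targets /z/ (voiced alveolar fricative), which sits after the trigger /k/ (velar).
The voiced velar fricative is [ɣ], so /z/ → [ɣ].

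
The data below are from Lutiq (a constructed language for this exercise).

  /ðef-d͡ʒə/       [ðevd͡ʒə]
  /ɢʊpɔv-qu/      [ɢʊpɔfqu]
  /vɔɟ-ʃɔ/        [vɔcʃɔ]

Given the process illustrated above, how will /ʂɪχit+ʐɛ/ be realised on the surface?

[ʂɪχidʐɛ]

The data show regressive voicing assimilation: /f/ → [v] before /d͡ʒ/; /v/ → [f] before /q/; /ɟ/ → [c] before /ʃ/. In each pair only voicing changes, matching the following consonant, while place and manner stay constant.
The rule targets /t/ (voiceless alveolar stop), which sits before the trigger /ʐ/ (voiced).
A voiced alveolar stop is [d], so the surface segment is [d].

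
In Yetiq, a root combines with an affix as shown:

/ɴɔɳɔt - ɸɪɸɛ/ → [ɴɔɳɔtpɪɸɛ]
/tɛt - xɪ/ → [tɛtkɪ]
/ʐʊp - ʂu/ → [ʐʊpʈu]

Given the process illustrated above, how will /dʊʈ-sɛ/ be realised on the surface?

The data show progressive manner assimilation: /ɸ/ → [p] after /t/; /x/ → [k] after /t/; /ʂ/ → [ʈ] after /p/. In each pair only manner changes, matching the preceding consonant, while place and voice stay constant.
/s/ is a voiceless alveolar fricative. The preceding trigger /ʈ/ is a stop, so /s/ must become a stop as well.
A voiceless alveolar stop is [t], so the surface segment is [t].

[dʊʈtɛ]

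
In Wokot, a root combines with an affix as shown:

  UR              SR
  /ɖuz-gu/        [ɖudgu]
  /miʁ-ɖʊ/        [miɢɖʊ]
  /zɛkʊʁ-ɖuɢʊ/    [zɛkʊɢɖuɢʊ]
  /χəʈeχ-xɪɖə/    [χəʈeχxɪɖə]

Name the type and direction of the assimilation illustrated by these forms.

regressive manner assimilation

The segment that alternates is /z/, which surfaces as [d] when adjacent to /g/.
/z/ is a fricative while /g/ is a stop; the output [d] is a stop, matching the trigger — so the feature that spreads is manner.
Place and voice are unchanged, so the assimilation is partial, not total.
The other alternating form patterns the same way: /ʁ/ → [ɢ] before /ɖ/ (fricative → stop, matching a stop) — only manner changes, and always toward the following segment.
No alternation appears in [χəʈeχxɪɖə]: there the adjacent consonants already agree in manner (/χ/ and /x/ are both fricatives), so this form is consistent with the same rule.
The trigger is the following segment, so the direction is regressive (anticipatory).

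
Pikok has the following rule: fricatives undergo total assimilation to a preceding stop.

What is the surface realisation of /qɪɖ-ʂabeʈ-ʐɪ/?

[qɪɖɖabeʈʈɪ]

/ʂ/ is the segment targeted by the rule; it sits immediately after /ɖ/, so it assimilates completely and surfaces as [ɖ].
At the second juncture, /ʐ/ likewise becomes [ʈ] adjacent to /ʈ/.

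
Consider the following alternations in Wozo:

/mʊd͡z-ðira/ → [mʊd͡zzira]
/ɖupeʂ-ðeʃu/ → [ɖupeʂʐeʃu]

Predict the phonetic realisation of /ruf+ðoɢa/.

The data show progressive place assimilation: /ð/ → [z] after /d͡z/; /ð/ → [ʐ] after /ʂ/. In each pair only place changes, matching the preceding consonant, while manner and voice stay constant.
The rule targets /ð/ (voiced dental fricative), which sits after the trigger /f/ (labiodental).
The voiced labiodental fricative is [v], so /ð/ → [v].

[rufvoɢa]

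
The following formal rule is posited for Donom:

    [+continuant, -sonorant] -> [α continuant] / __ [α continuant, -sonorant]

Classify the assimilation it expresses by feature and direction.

regressive manner assimilation

The shared variable α links the value of [continuant] on the target to that of the neighbouring obstruent. [continuant] distinguishes stops from fricatives — a manner-of-articulation feature — so this is manner assimilation.
The conditioning segment sits to the right of the focus bar, meaning the trigger follows the segment that changes — regressive assimilation.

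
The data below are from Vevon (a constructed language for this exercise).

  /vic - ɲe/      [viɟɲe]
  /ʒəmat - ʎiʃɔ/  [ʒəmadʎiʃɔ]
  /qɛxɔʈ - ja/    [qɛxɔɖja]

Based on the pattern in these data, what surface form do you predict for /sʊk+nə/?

[sʊgnə]

The data show regressive voicing assimilation: /c/ → [ɟ] before /ɲ/; /t/ → [d] before /ʎ/; /ʈ/ → [ɖ] before /j/. In each pair only voicing changes, matching the following consonant, while place and manner stay constant.
/k/ is a voiceless velar stop. The following trigger /n/ is voiced, so /k/ must become voiced as well.
The voiced velar stop is [g], so /k/ → [g].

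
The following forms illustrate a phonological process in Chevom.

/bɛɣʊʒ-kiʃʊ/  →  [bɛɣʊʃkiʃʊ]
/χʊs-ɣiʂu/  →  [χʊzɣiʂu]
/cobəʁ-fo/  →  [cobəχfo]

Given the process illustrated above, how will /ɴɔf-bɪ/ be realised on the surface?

The data show regressive voicing assimilation: /ʒ/ → [ʃ] before /k/; /s/ → [z] before /ɣ/; /ʁ/ → [χ] before /f/. In each pair only voicing changes, matching the following consonant, while place and manner stay constant.
The rule targets /f/ (voiceless labiodental fricative), which sits before the trigger /b/ (voiced).
The voiced labiodental fricative is [v], so /f/ → [v].

[ɴɔvbɪ]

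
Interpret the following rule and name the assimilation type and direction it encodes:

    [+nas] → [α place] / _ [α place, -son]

The rule copies the place features (abbreviated [place]) from the environment onto the target, so the assimilating feature is place.
Since the environment is written after the underscore, the trigger follows the target; the direction is regressive.

regressive place assimilation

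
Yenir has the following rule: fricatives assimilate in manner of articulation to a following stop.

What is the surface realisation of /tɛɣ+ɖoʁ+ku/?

[tɛgɖoɢku]

The rule targets /ɣ/ (voiced velar fricative), which sits before the trigger /ɖ/ (stop).
The voiced velar stop is [g], so /ɣ/ → [g].
At the second juncture, /ʁ/ likewise becomes [ɢ] adjacent to /k/.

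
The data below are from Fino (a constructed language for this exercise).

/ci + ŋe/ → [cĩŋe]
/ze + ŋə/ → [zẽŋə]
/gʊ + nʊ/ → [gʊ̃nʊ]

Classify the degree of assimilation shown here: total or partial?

The vowel /i/ surfaces as nasalised [ĩ] next to the following nasal /ŋ/ — it has acquired the [+nasal] feature of its neighbour.
Likewise in the remaining data: /e/ → [ẽ] before /ŋ/; /ʊ/ → [ʊ̃] before /n/ — each time a vowel is nasalised next to a following nasal.

partial assimilation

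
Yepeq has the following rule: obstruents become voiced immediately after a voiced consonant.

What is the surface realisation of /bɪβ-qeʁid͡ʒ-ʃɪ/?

/q/ is a voiceless uvular stop. The preceding trigger /β/ is voiced, so /q/ must become voiced as well.
The voiced uvular stop is [ɢ], so /q/ → [ɢ].
The same rule applies at the second boundary: /ʃ/ → [ʒ] next to /d͡ʒ/.

[bɪβɢeʁid͡ʒʒɪ]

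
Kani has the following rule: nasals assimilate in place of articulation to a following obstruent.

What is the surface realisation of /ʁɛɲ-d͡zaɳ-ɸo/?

/ɲ/ is a voiced palatal nasal. The following trigger /d͡z/ is alveolar, so /ɲ/ must become alveolar as well.
A voiced alveolar nasal is [n], so the surface segment is [n].
The same rule applies at the second boundary: /ɳ/ → [m] next to /ɸ/.

[ʁɛnd͡zamɸo]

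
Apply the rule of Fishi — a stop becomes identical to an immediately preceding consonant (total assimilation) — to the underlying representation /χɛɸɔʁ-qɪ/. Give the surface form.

[χɛɸɔʁʁɪ]

/q/ is the segment targeted by the rule; it sits immediately after /ʁ/, so it assimilates completely and surfaces as [ʁ].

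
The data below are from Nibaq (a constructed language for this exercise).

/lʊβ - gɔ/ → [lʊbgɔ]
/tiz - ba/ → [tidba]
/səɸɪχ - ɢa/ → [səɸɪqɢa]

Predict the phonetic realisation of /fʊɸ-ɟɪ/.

[fʊpɟɪ]

The data show regressive manner assimilation: /β/ → [b] before /g/; /z/ → [d] before /b/; /χ/ → [q] before /ɢ/. In each pair only manner changes, matching the following consonant, while place and voice stay constant.
The rule targets /ɸ/ (voiceless bilabial fricative), which sits before the trigger /ɟ/ (stop).
The voiceless bilabial stop is [p], so /ɸ/ → [p].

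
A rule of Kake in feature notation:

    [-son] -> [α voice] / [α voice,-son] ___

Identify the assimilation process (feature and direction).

progressive voicing assimilation

The rule copies [voice] from the environment onto the target, so the assimilating feature is voicing.
The conditioning segment sits to the left of the focus bar, meaning the trigger precedes the segment that changes — progressive assimilation.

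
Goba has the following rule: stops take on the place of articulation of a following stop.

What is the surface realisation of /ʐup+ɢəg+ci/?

/p/ is a voiceless bilabial stop. The following trigger /ɢ/ is uvular, so /p/ must become uvular as well.
A voiceless uvular stop is [q], so the surface segment is [q].
At the second juncture, /g/ likewise becomes [ɟ] adjacent to /c/.

[ʐuqɢəɟci]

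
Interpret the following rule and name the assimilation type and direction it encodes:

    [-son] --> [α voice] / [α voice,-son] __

The rule copies [voice] from the environment onto the target, so the assimilating feature is voicing.
Since the environment is written before the underscore, the trigger precedes the target; the direction is progressive.

progressive voicing assimilation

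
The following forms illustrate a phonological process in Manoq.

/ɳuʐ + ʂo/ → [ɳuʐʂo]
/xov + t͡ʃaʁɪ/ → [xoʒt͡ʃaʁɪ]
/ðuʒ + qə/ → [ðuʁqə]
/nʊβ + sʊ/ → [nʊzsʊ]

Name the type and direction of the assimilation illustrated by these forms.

regressive place assimilation

The segment that alternates is /v/, which surfaces as [ʒ] when adjacent to /t͡ʃ/.
/v/ is labiodental while /t͡ʃ/ is postalveolar; the output [ʒ] is postalveolar, matching the trigger — so the feature that spreads is place.
Manner and voice are unchanged, so the assimilation is partial, not total.
The other alternating forms pattern the same way: /ʒ/ → [ʁ] before /q/ (postalveolar → uvular, matching uvular); /β/ → [z] before /s/ (bilabial → alveolar, matching alveolar) — only place changes, and always toward the following segment.
Nothing changes in [ɳuʐʂo]: there the adjacent consonants already agree in place (/ʐ/ and /ʂ/ are both retroflex), so this form is consistent with the same rule.
Since the segment that changes precedes the conditioning segment, the assimilation is regressive.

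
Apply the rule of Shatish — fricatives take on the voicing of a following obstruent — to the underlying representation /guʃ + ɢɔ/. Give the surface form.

[guʒɢɔ]

The rule targets /ʃ/ (voiceless postalveolar fricative), which sits before the trigger /ɢ/ (voiced).
A voiced postalveolar fricative is [ʒ], so the surface segment is [ʒ].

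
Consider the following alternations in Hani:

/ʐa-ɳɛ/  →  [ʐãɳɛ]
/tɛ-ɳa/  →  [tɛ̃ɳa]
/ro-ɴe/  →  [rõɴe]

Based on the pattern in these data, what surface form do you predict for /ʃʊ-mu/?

The data show regressive nasality assimilation (vowel nasalisation): /a/ → [ã] before /ɳ/; /ɛ/ → [ɛ̃] before /ɳ/; /o/ → [õ] before /ɴ/ — a vowel is nasalised by an immediately following nasal consonant.
/ʊ/ sits next to the nasal /m/ and is therefore nasalised to [ʊ̃].

[ʃʊ̃mu]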